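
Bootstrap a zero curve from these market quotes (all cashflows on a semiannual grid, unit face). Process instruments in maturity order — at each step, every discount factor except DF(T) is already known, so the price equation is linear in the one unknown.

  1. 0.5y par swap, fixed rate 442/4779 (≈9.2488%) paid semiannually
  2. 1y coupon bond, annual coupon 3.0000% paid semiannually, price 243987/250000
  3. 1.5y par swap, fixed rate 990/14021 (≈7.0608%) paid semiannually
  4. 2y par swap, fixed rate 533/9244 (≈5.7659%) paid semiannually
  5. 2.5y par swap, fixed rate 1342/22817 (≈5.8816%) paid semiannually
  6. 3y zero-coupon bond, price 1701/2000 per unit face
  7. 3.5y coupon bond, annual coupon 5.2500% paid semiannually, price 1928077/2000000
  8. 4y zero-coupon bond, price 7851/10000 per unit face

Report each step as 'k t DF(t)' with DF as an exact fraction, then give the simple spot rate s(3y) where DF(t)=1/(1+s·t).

1 1/2 4779/5000
2 1 4737/5000
3 3/2 901/1000
4 2 4467/5000
5 5/2 4329/5000
6 3 1701/2000
7 7/2 8009/10000
8 4 7851/10000
s(3y) = (1/(1701/2000) − 1)/(3) = 299/5103 ≈ 5.8593%

step 1 [0.5y] swap r/2=221/4779: DF=(1 − 221/4779·(0))/(1+221/4779) = 4779/5000 ≈ 0.955800
step 2 [1y] bond c/2=3/200: DF=(243987/250000 − 3/200·(0.955800))/(1+3/200) = 4737/5000 ≈ 0.947400
step 3 [1.5y] swap r/2=495/14021: DF=(1 − 495/14021·(0.955800+0.947400))/(1+495/14021) = 901/1000 ≈ 0.901000
step 4 [2y] swap r/2=533/18488: DF=(1 − 533/18488·(0.955800+0.947400+0.901000))/(1+533/18488) = 4467/5000 ≈ 0.893400
step 5 [2.5y] swap r/2=671/22817: DF=(1 − 671/22817·(0.955800+0.947400+0.901000+0.893400))/(1+671/22817) = 4329/5000 ≈ 0.865800
step 6 [3y] zero: DF = P = 1701/2000 ≈ 0.850500
step 7 [3.5y] bond c/2=21/800: DF=(1928077/2000000 − 21/800·(0.955800+0.947400+0.901000+0.893400+0.865800+0.850500))/(1+21/800) = 8009/10000 ≈ 0.800900
step 8 [4y] zero: DF = P = 7851/10000 ≈ 0.785100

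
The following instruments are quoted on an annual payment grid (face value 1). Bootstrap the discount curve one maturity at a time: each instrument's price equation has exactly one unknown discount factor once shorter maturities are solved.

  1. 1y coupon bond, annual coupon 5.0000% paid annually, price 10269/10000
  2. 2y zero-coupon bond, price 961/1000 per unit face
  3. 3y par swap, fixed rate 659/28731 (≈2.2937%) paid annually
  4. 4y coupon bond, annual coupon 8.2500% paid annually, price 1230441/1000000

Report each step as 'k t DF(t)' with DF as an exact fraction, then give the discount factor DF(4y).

step 1 [1y] bond c/1=1/20: DF=(10269/10000 − 1/20·(0))/(1+1/20) = 489/500 ≈ 0.978000
step 2 [2y] zero: DF = P = 961/1000 ≈ 0.961000
step 3 [3y] swap r/1=659/28731: DF=(1 − 659/28731·(0.978000+0.961000))/(1+659/28731) = 9341/10000 ≈ 0.934100
step 4 [4y] bond c/1=33/400: DF=(1230441/1000000 − 33/400·(0.978000+0.961000+0.934100))/(1+33/400) = 9177/10000 ≈ 0.917700

1 1 489/500
2 2 961/1000
3 3 9341/10000
4 4 9177/10000
DF(4y) = 9177/10000 ≈ 0.917700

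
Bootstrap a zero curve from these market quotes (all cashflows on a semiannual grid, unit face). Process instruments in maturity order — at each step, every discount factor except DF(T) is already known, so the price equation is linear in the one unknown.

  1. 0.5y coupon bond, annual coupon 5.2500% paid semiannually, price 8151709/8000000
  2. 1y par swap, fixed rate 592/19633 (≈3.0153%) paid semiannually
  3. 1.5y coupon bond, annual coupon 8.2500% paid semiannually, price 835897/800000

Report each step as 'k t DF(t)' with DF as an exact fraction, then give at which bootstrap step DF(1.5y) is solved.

1 1/2 9929/10000
2 1 1213/1250
3 3/2 9257/10000
DF(1.5y) is solved at step 3

step 1 [0.5y] bond c/2=21/800: DF=(8151709/8000000 − 21/800·(0))/(1+21/800) = 9929/10000 ≈ 0.992900
step 2 [1y] swap r/2=296/19633: DF=(1 − 296/19633·(0.992900))/(1+296/19633) = 1213/1250 ≈ 0.970400
step 3 [1.5y] bond c/2=33/800: DF=(835897/800000 − 33/800·(0.992900+0.970400))/(1+33/800) = 9257/10000 ≈ 0.925700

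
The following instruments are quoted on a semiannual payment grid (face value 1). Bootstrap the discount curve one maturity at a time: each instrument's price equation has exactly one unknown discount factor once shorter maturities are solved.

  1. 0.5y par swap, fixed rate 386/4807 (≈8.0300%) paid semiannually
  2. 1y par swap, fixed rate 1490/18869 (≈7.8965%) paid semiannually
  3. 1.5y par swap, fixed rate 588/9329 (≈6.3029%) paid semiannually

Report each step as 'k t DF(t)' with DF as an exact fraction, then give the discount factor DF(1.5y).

step 1 [0.5y] swap r/2=193/4807: DF=(1 − 193/4807·(0))/(1+193/4807) = 4807/5000 ≈ 0.961400
step 2 [1y] swap r/2=745/18869: DF=(1 − 745/18869·(0.961400))/(1+745/18869) = 1851/2000 ≈ 0.925500
step 3 [1.5y] swap r/2=294/9329: DF=(1 − 294/9329·(0.961400+0.925500))/(1+294/9329) = 4559/5000 ≈ 0.911800

1 1/2 4807/5000
2 1 1851/2000
3 3/2 4559/5000
DF(1.5y) = 4559/5000 ≈ 0.911800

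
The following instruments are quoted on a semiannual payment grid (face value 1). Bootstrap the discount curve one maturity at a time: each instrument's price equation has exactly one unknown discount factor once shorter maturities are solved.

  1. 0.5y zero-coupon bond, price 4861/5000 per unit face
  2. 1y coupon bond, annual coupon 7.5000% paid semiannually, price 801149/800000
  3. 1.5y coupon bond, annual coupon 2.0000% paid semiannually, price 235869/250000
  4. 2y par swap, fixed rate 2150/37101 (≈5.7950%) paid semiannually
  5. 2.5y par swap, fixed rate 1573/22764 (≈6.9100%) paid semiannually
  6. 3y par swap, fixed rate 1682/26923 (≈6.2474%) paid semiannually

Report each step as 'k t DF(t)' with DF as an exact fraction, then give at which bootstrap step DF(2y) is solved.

step 1 [0.5y] zero: DF = P = 4861/5000 ≈ 0.972200
step 2 [1y] bond c/2=3/80: DF=(801149/800000 − 3/80·(0.972200))/(1+3/80) = 9301/10000 ≈ 0.930100
step 3 [1.5y] bond c/2=1/100: DF=(235869/250000 − 1/100·(0.972200+0.930100))/(1+1/100) = 9153/10000 ≈ 0.915300
step 4 [2y] swap r/2=1075/37101: DF=(1 − 1075/37101·(0.972200+0.930100+0.915300))/(1+1075/37101) = 357/400 ≈ 0.892500
step 5 [2.5y] swap r/2=1573/45528: DF=(1 − 1573/45528·(0.972200+0.930100+0.915300+0.892500))/(1+1573/45528) = 8427/10000 ≈ 0.842700
step 6 [3y] swap r/2=841/26923: DF=(1 − 841/26923·(0.972200+0.930100+0.915300+0.892500+0.842700))/(1+841/26923) = 4159/5000 ≈ 0.831800

1 1/2 4861/5000
2 1 9301/10000
3 3/2 9153/10000
4 2 357/400
5 5/2 8427/10000
6 3 4159/5000
DF(2y) is solved at step 4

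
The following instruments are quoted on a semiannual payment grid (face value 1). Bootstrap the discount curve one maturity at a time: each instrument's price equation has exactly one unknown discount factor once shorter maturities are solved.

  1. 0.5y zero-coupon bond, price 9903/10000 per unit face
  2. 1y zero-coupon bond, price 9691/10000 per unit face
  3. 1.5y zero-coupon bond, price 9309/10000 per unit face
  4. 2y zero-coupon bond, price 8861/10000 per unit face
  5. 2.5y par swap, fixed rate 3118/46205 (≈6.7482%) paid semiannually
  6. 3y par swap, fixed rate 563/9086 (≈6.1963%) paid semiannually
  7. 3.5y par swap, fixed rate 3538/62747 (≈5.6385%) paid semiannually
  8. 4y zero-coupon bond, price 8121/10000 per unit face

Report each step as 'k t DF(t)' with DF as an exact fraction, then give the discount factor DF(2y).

1 1/2 9903/10000
2 1 9691/10000
3 3/2 9309/10000
4 2 8861/10000
5 5/2 8441/10000
6 3 8311/10000
7 7/2 8231/10000
8 4 8121/10000
DF(2y) = 8861/10000 ≈ 0.886100

step 1 [0.5y] zero: DF = P = 9903/10000 ≈ 0.990300
step 2 [1y] zero: DF = P = 9691/10000 ≈ 0.969100
step 3 [1.5y] zero: DF = P = 9309/10000 ≈ 0.930900
step 4 [2y] zero: DF = P = 8861/10000 ≈ 0.886100
step 5 [2.5y] swap r/2=1559/46205: DF=(1 − 1559/46205·(0.990300+0.969100+0.930900+0.886100))/(1+1559/46205) = 8441/10000 ≈ 0.844100
step 6 [3y] swap r/2=563/18172: DF=(1 − 563/18172·(0.990300+0.969100+0.930900+0.886100+0.844100))/(1+563/18172) = 8311/10000 ≈ 0.831100
step 7 [3.5y] swap r/2=1769/62747: DF=(1 − 1769/62747·(0.990300+0.969100+0.930900+0.886100+0.844100+0.831100))/(1+1769/62747) = 8231/10000 ≈ 0.823100
step 8 [4y] zero: DF = P = 8121/10000 ≈ 0.812100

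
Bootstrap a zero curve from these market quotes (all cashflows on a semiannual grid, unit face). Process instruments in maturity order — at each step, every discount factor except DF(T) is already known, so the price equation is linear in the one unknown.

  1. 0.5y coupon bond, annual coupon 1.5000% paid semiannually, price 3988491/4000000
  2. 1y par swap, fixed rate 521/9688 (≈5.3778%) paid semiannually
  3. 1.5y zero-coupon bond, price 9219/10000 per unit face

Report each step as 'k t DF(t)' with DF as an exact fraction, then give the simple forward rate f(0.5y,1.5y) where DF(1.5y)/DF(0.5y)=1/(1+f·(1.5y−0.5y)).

step 1 [0.5y] bond c/2=3/400: DF=(3988491/4000000 − 3/400·(0))/(1+3/400) = 9897/10000 ≈ 0.989700
step 2 [1y] swap r/2=521/19376: DF=(1 − 521/19376·(0.989700))/(1+521/19376) = 9479/10000 ≈ 0.947900
step 3 [1.5y] zero: DF = P = 9219/10000 ≈ 0.921900

1 1/2 9897/10000
2 1 9479/10000
3 3/2 9219/10000
f(0.5y,1.5y) = ((9897/10000)/(9219/10000) − 1)/(1) = 226/3073 ≈ 7.3544%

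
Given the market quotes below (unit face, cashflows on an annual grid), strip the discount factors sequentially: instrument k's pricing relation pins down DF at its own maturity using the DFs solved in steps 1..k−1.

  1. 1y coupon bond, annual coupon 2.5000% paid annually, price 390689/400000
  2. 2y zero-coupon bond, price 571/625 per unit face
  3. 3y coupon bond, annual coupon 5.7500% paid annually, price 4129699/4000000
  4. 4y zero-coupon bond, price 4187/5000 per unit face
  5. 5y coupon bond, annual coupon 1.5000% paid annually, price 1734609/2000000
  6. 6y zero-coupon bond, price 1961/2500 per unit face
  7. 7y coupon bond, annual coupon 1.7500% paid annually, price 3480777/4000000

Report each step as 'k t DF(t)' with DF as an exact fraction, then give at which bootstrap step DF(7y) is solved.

step 1 [1y] bond c/1=1/40: DF=(390689/400000 − 1/40·(0))/(1+1/40) = 9529/10000 ≈ 0.952900
step 2 [2y] zero: DF = P = 571/625 ≈ 0.913600
step 3 [3y] bond c/1=23/400: DF=(4129699/4000000 − 23/400·(0.952900+0.913600))/(1+23/400) = 2187/2500 ≈ 0.874800
step 4 [4y] zero: DF = P = 4187/5000 ≈ 0.837400
step 5 [5y] bond c/1=3/200: DF=(1734609/2000000 − 3/200·(0.952900+0.913600+0.874800+0.837400))/(1+3/200) = 501/625 ≈ 0.801600
step 6 [6y] zero: DF = P = 1961/2500 ≈ 0.784400
step 7 [7y] bond c/1=7/400: DF=(3480777/4000000 − 7/400·(0.952900+0.913600+0.874800+0.837400+0.801600+0.784400))/(1+7/400) = 479/625 ≈ 0.766400

1 1 9529/10000
2 2 571/625
3 3 2187/2500
4 4 4187/5000
5 5 501/625
6 6 1961/2500
7 7 479/625
DF(7y) is solved at step 7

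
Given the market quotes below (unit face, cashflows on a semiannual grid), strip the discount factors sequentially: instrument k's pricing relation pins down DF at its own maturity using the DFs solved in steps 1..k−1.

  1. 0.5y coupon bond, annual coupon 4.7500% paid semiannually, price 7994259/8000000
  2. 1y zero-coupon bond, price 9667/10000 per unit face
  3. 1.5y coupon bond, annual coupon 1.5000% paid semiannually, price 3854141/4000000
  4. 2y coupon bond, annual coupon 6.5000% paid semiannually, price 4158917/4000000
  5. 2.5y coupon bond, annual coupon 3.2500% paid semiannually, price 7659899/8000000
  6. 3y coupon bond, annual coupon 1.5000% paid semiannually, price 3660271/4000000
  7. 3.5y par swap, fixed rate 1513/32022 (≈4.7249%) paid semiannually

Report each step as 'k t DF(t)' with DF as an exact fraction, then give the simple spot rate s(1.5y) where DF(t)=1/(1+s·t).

step 1 [0.5y] bond c/2=19/800: DF=(7994259/8000000 − 19/800·(0))/(1+19/800) = 9761/10000 ≈ 0.976100
step 2 [1y] zero: DF = P = 9667/10000 ≈ 0.966700
step 3 [1.5y] bond c/2=3/400: DF=(3854141/4000000 − 3/400·(0.976100+0.966700))/(1+3/400) = 9419/10000 ≈ 0.941900
step 4 [2y] bond c/2=13/400: DF=(4158917/4000000 − 13/400·(0.976100+0.966700+0.941900))/(1+13/400) = 4581/5000 ≈ 0.916200
step 5 [2.5y] bond c/2=13/800: DF=(7659899/8000000 − 13/800·(0.976100+0.966700+0.941900+0.916200))/(1+13/800) = 4407/5000 ≈ 0.881400
step 6 [3y] bond c/2=3/400: DF=(3660271/4000000 − 3/400·(0.976100+0.966700+0.941900+0.916200+0.881400))/(1+3/400) = 4367/5000 ≈ 0.873400
step 7 [3.5y] swap r/2=1513/64044: DF=(1 − 1513/64044·(0.976100+0.966700+0.941900+0.916200+0.881400+0.873400))/(1+1513/64044) = 8487/10000 ≈ 0.848700

1 1/2 9761/10000
2 1 9667/10000
3 3/2 9419/10000
4 2 4581/5000
5 5/2 4407/5000
6 3 4367/5000
7 7/2 8487/10000
s(1.5y) = (1/(9419/10000) − 1)/(3/2) = 1162/28257 ≈ 4.1123%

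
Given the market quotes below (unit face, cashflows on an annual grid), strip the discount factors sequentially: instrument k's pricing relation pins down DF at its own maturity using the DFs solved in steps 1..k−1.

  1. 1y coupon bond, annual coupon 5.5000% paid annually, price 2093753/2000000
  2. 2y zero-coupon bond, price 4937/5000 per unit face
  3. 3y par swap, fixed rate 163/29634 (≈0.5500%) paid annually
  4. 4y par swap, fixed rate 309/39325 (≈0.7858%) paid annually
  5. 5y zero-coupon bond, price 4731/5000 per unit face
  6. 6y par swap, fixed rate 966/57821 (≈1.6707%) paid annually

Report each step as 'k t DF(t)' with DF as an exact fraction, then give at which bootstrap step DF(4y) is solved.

1 1 9923/10000
2 2 4937/5000
3 3 9837/10000
4 4 9691/10000
5 5 4731/5000
6 6 4517/5000
DF(4y) is solved at step 4

step 1 [1y] bond c/1=11/200: DF=(2093753/2000000 − 11/200·(0))/(1+11/200) = 9923/10000 ≈ 0.992300
step 2 [2y] zero: DF = P = 4937/5000 ≈ 0.987400
step 3 [3y] swap r/1=163/29634: DF=(1 − 163/29634·(0.992300+0.987400))/(1+163/29634) = 9837/10000 ≈ 0.983700
step 4 [4y] swap r/1=309/39325: DF=(1 − 309/39325·(0.992300+0.987400+0.983700))/(1+309/39325) = 9691/10000 ≈ 0.969100
step 5 [5y] zero: DF = P = 4731/5000 ≈ 0.946200
step 6 [6y] swap r/1=966/57821: DF=(1 − 966/57821·(0.992300+0.987400+0.983700+0.969100+0.946200))/(1+966/57821) = 4517/5000 ≈ 0.903400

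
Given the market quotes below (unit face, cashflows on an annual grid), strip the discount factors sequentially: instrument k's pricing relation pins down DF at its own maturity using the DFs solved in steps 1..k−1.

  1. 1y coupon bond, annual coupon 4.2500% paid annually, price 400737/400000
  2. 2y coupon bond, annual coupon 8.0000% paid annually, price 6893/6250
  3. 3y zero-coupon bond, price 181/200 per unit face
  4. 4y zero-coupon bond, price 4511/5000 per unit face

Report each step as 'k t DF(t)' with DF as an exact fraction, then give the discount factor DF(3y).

step 1 [1y] bond c/1=17/400: DF=(400737/400000 − 17/400·(0))/(1+17/400) = 961/1000 ≈ 0.961000
step 2 [2y] bond c/1=2/25: DF=(6893/6250 − 2/25·(0.961000))/(1+2/25) = 19/20 ≈ 0.950000
step 3 [3y] zero: DF = P = 181/200 ≈ 0.905000
step 4 [4y] zero: DF = P = 4511/5000 ≈ 0.902200

1 1 961/1000
2 2 19/20
3 3 181/200
4 4 4511/5000
DF(3y) = 181/200 ≈ 0.905000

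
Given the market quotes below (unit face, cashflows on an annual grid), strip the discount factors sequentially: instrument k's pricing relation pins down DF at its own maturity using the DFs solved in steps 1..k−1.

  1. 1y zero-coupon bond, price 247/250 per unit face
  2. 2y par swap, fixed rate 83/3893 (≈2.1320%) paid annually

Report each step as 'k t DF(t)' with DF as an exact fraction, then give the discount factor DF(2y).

1 1 247/250
2 2 1917/2000
DF(2y) = 1917/2000 ≈ 0.958500

step 1 [1y] zero: DF = P = 247/250 ≈ 0.988000
step 2 [2y] swap r/1=83/3893: DF=(1 − 83/3893·(0.988000))/(1+83/3893) = 1917/2000 ≈ 0.958500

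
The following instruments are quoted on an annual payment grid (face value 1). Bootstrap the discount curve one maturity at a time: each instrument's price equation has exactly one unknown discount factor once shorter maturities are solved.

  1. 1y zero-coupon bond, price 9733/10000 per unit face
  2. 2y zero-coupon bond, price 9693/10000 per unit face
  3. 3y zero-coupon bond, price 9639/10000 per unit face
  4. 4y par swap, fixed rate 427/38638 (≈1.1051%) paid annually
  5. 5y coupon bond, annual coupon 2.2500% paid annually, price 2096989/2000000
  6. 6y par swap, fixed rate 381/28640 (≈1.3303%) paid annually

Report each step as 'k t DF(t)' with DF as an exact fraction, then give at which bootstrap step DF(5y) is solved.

step 1 [1y] zero: DF = P = 9733/10000 ≈ 0.973300
step 2 [2y] zero: DF = P = 9693/10000 ≈ 0.969300
step 3 [3y] zero: DF = P = 9639/10000 ≈ 0.963900
step 4 [4y] swap r/1=427/38638: DF=(1 − 427/38638·(0.973300+0.969300+0.963900))/(1+427/38638) = 9573/10000 ≈ 0.957300
step 5 [5y] bond c/1=9/400: DF=(2096989/2000000 − 9/400·(0.973300+0.969300+0.963900+0.957300))/(1+9/400) = 2351/2500 ≈ 0.940400
step 6 [6y] swap r/1=381/28640: DF=(1 − 381/28640·(0.973300+0.969300+0.963900+0.957300+0.940400))/(1+381/28640) = 4619/5000 ≈ 0.923800

1 1 9733/10000
2 2 9693/10000
3 3 9639/10000
4 4 9573/10000
5 5 2351/2500
6 6 4619/5000
DF(5y) is solved at step 5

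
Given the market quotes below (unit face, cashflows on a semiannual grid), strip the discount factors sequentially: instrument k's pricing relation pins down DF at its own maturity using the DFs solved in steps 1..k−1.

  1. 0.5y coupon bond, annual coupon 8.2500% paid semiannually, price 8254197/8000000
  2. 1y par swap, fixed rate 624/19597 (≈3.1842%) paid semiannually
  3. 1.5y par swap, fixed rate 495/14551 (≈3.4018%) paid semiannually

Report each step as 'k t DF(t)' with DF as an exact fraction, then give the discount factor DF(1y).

step 1 [0.5y] bond c/2=33/800: DF=(8254197/8000000 − 33/800·(0))/(1+33/800) = 9909/10000 ≈ 0.990900
step 2 [1y] swap r/2=312/19597: DF=(1 − 312/19597·(0.990900))/(1+312/19597) = 1211/1250 ≈ 0.968800
step 3 [1.5y] swap r/2=495/29102: DF=(1 − 495/29102·(0.990900+0.968800))/(1+495/29102) = 1901/2000 ≈ 0.950500

1 1/2 9909/10000
2 1 1211/1250
3 3/2 1901/2000
DF(1y) = 1211/1250 ≈ 0.968800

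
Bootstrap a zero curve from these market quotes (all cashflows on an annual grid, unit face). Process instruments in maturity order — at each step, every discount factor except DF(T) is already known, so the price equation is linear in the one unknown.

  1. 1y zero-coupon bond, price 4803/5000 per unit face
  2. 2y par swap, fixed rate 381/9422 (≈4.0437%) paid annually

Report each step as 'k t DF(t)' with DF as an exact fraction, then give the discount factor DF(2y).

1 1 4803/5000
2 2 4619/5000
DF(2y) = 4619/5000 ≈ 0.923800

step 1 [1y] zero: DF = P = 4803/5000 ≈ 0.960600
step 2 [2y] swap r/1=381/9422: DF=(1 − 381/9422·(0.960600))/(1+381/9422) = 4619/5000 ≈ 0.923800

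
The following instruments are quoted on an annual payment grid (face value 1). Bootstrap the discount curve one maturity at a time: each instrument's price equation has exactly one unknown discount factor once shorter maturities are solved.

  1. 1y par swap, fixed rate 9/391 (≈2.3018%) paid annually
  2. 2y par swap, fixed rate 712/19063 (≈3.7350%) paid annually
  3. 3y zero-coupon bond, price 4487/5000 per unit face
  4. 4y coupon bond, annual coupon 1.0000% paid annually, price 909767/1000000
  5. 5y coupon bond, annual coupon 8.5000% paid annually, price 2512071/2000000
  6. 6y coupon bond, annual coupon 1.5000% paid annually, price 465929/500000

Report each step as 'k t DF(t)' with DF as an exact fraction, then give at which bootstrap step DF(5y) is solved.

step 1 [1y] swap r/1=9/391: DF=(1 − 9/391·(0))/(1+9/391) = 391/400 ≈ 0.977500
step 2 [2y] swap r/1=712/19063: DF=(1 − 712/19063·(0.977500))/(1+712/19063) = 1161/1250 ≈ 0.928800
step 3 [3y] zero: DF = P = 4487/5000 ≈ 0.897400
step 4 [4y] bond c/1=1/100: DF=(909767/1000000 − 1/100·(0.977500+0.928800+0.897400))/(1+1/100) = 873/1000 ≈ 0.873000
step 5 [5y] bond c/1=17/200: DF=(2512071/2000000 − 17/200·(0.977500+0.928800+0.897400+0.873000))/(1+17/200) = 1087/1250 ≈ 0.869600
step 6 [6y] bond c/1=3/200: DF=(465929/500000 − 3/200·(0.977500+0.928800+0.897400+0.873000+0.869600))/(1+3/200) = 8509/10000 ≈ 0.850900

1 1 391/400
2 2 1161/1250
3 3 4487/5000
4 4 873/1000
5 5 1087/1250
6 6 8509/10000
DF(5y) is solved at step 5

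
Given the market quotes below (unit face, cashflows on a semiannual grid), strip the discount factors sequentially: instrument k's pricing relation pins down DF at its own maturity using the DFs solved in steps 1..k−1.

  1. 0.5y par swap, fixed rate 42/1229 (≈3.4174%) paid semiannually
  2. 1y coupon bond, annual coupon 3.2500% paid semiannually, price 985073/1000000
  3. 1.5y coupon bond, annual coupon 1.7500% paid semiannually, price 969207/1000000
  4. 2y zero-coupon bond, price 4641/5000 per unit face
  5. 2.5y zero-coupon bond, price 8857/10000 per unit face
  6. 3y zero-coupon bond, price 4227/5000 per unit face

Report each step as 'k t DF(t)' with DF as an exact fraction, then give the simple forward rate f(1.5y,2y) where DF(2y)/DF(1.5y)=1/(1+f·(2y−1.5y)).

step 1 [0.5y] swap r/2=21/1229: DF=(1 − 21/1229·(0))/(1+21/1229) = 1229/1250 ≈ 0.983200
step 2 [1y] bond c/2=13/800: DF=(985073/1000000 − 13/800·(0.983200))/(1+13/800) = 596/625 ≈ 0.953600
step 3 [1.5y] bond c/2=7/800: DF=(969207/1000000 − 7/800·(0.983200+0.953600))/(1+7/800) = 118/125 ≈ 0.944000
step 4 [2y] zero: DF = P = 4641/5000 ≈ 0.928200
step 5 [2.5y] zero: DF = P = 8857/10000 ≈ 0.885700
step 6 [3y] zero: DF = P = 4227/5000 ≈ 0.845400

1 1/2 1229/1250
2 1 596/625
3 3/2 118/125
4 2 4641/5000
5 5/2 8857/10000
6 3 4227/5000
f(1.5y,2y) = ((118/125)/(4641/5000) − 1)/(1/2) = 158/4641 ≈ 3.4044%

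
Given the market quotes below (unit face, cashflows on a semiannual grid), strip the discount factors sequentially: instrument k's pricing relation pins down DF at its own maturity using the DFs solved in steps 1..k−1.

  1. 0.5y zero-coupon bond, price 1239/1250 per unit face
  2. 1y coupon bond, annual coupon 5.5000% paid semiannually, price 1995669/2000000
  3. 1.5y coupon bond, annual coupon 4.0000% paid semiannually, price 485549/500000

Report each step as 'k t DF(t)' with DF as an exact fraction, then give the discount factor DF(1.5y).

step 1 [0.5y] zero: DF = P = 1239/1250 ≈ 0.991200
step 2 [1y] bond c/2=11/400: DF=(1995669/2000000 − 11/400·(0.991200))/(1+11/400) = 4723/5000 ≈ 0.944600
step 3 [1.5y] bond c/2=1/50: DF=(485549/500000 − 1/50·(0.991200+0.944600))/(1+1/50) = 9141/10000 ≈ 0.914100

1 1/2 1239/1250
2 1 4723/5000
3 3/2 9141/10000
DF(1.5y) = 9141/10000 ≈ 0.914100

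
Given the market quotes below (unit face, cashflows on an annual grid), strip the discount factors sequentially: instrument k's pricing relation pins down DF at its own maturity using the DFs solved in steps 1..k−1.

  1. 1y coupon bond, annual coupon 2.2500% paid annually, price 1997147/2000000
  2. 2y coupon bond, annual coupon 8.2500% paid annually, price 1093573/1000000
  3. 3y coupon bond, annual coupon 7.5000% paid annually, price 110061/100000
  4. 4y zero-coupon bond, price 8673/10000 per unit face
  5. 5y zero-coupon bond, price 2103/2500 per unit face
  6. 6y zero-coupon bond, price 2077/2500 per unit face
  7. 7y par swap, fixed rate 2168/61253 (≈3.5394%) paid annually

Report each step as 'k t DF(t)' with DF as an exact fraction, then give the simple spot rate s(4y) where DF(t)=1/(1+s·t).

1 1 4883/5000
2 2 4679/5000
3 3 1113/1250
4 4 8673/10000
5 5 2103/2500
6 6 2077/2500
7 7 979/1250
s(4y) = (1/(8673/10000) − 1)/(4) = 1327/34692 ≈ 3.8251%

step 1 [1y] bond c/1=9/400: DF=(1997147/2000000 − 9/400·(0))/(1+9/400) = 4883/5000 ≈ 0.976600
step 2 [2y] bond c/1=33/400: DF=(1093573/1000000 − 33/400·(0.976600))/(1+33/400) = 4679/5000 ≈ 0.935800
step 3 [3y] bond c/1=3/40: DF=(110061/100000 − 3/40·(0.976600+0.935800))/(1+3/40) = 1113/1250 ≈ 0.890400
step 4 [4y] zero: DF = P = 8673/10000 ≈ 0.867300
step 5 [5y] zero: DF = P = 2103/2500 ≈ 0.841200
step 6 [6y] zero: DF = P = 2077/2500 ≈ 0.830800
step 7 [7y] swap r/1=2168/61253: DF=(1 − 2168/61253·(0.976600+0.935800+0.890400+0.867300+0.841200+0.830800))/(1+2168/61253) = 979/1250 ≈ 0.783200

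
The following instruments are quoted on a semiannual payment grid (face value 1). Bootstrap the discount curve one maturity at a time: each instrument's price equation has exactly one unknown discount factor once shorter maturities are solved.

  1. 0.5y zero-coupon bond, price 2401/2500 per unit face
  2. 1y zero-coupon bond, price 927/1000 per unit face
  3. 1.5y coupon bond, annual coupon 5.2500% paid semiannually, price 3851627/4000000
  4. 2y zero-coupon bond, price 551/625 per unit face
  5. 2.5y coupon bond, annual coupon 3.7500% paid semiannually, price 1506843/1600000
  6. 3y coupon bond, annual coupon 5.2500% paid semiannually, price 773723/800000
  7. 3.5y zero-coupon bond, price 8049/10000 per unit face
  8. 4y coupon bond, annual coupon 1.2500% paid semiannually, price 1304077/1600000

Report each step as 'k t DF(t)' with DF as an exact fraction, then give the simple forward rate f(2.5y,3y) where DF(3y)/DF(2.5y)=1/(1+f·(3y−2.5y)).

step 1 [0.5y] zero: DF = P = 2401/2500 ≈ 0.960400
step 2 [1y] zero: DF = P = 927/1000 ≈ 0.927000
step 3 [1.5y] bond c/2=21/800: DF=(3851627/4000000 − 21/800·(0.960400+0.927000))/(1+21/800) = 89/100 ≈ 0.890000
step 4 [2y] zero: DF = P = 551/625 ≈ 0.881600
step 5 [2.5y] bond c/2=3/160: DF=(1506843/1600000 − 3/160·(0.960400+0.927000+0.890000+0.881600))/(1+3/160) = 8571/10000 ≈ 0.857100
step 6 [3y] bond c/2=21/800: DF=(773723/800000 − 21/800·(0.960400+0.927000+0.890000+0.881600+0.857100))/(1+21/800) = 8269/10000 ≈ 0.826900
step 7 [3.5y] zero: DF = P = 8049/10000 ≈ 0.804900
step 8 [4y] bond c/2=1/160: DF=(1304077/1600000 − 1/160·(0.960400+0.927000+0.890000+0.881600+0.857100+0.826900+0.804900))/(1+1/160) = 3859/5000 ≈ 0.771800

1 1/2 2401/2500
2 1 927/1000
3 3/2 89/100
4 2 551/625
5 5/2 8571/10000
6 3 8269/10000
7 7/2 8049/10000
8 4 3859/5000
f(2.5y,3y) = ((8571/10000)/(8269/10000) − 1)/(1/2) = 604/8269 ≈ 7.3044%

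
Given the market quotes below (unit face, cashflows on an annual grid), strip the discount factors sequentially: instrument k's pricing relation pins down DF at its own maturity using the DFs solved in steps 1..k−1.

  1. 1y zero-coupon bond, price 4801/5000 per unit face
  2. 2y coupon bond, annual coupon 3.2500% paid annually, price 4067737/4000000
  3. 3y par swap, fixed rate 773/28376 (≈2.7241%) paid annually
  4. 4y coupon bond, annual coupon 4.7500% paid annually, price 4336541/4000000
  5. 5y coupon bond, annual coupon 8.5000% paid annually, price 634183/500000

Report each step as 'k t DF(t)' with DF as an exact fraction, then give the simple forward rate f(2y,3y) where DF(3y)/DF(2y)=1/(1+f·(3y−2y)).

1 1 4801/5000
2 2 9547/10000
3 3 9227/10000
4 4 9063/10000
5 5 8757/10000
f(2y,3y) = ((9547/10000)/(9227/10000) − 1)/(1) = 320/9227 ≈ 3.4681%

step 1 [1y] zero: DF = P = 4801/5000 ≈ 0.960200
step 2 [2y] bond c/1=13/400: DF=(4067737/4000000 − 13/400·(0.960200))/(1+13/400) = 9547/10000 ≈ 0.954700
step 3 [3y] swap r/1=773/28376: DF=(1 − 773/28376·(0.960200+0.954700))/(1+773/28376) = 9227/10000 ≈ 0.922700
step 4 [4y] bond c/1=19/400: DF=(4336541/4000000 − 19/400·(0.960200+0.954700+0.922700))/(1+19/400) = 9063/10000 ≈ 0.906300
step 5 [5y] bond c/1=17/200: DF=(634183/500000 − 17/200·(0.960200+0.954700+0.922700+0.906300))/(1+17/200) = 8757/10000 ≈ 0.875700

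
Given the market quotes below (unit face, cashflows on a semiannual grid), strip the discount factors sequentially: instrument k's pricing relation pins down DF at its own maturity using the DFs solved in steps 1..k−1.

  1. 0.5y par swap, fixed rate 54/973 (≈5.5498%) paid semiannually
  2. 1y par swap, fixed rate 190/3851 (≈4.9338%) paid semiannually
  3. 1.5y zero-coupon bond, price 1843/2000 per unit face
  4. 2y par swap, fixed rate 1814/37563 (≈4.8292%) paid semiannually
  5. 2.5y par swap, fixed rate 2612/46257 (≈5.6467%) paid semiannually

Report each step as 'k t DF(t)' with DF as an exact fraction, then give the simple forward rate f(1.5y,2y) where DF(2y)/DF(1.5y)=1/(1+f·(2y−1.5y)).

step 1 [0.5y] swap r/2=27/973: DF=(1 − 27/973·(0))/(1+27/973) = 973/1000 ≈ 0.973000
step 2 [1y] swap r/2=95/3851: DF=(1 − 95/3851·(0.973000))/(1+95/3851) = 381/400 ≈ 0.952500
step 3 [1.5y] zero: DF = P = 1843/2000 ≈ 0.921500
step 4 [2y] swap r/2=907/37563: DF=(1 − 907/37563·(0.973000+0.952500+0.921500))/(1+907/37563) = 9093/10000 ≈ 0.909300
step 5 [2.5y] swap r/2=1306/46257: DF=(1 − 1306/46257·(0.973000+0.952500+0.921500+0.909300))/(1+1306/46257) = 4347/5000 ≈ 0.869400

1 1/2 973/1000
2 1 381/400
3 3/2 1843/2000
4 2 9093/10000
5 5/2 4347/5000
f(1.5y,2y) = ((1843/2000)/(9093/10000) − 1)/(1/2) = 244/9093 ≈ 2.6834%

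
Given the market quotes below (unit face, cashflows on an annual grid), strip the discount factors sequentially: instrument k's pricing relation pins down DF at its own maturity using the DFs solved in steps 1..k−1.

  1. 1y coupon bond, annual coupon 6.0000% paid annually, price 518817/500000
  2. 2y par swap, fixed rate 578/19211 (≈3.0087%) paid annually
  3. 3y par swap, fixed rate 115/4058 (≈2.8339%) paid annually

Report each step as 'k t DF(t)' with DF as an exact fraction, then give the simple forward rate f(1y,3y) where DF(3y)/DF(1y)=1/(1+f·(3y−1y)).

step 1 [1y] bond c/1=3/50: DF=(518817/500000 − 3/50·(0))/(1+3/50) = 9789/10000 ≈ 0.978900
step 2 [2y] swap r/1=578/19211: DF=(1 − 578/19211·(0.978900))/(1+578/19211) = 4711/5000 ≈ 0.942200
step 3 [3y] swap r/1=115/4058: DF=(1 − 115/4058·(0.978900+0.942200))/(1+115/4058) = 1839/2000 ≈ 0.919500

1 1 9789/10000
2 2 4711/5000
3 3 1839/2000
f(1y,3y) = ((9789/10000)/(1839/2000) − 1)/(2) = 99/3065 ≈ 3.2300%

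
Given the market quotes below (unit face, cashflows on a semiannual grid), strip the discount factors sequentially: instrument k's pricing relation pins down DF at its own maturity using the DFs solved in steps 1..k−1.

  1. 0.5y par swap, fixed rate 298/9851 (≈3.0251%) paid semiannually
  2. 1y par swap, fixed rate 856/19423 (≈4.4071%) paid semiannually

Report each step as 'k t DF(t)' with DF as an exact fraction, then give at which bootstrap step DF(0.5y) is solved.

step 1 [0.5y] swap r/2=149/9851: DF=(1 − 149/9851·(0))/(1+149/9851) = 9851/10000 ≈ 0.985100
step 2 [1y] swap r/2=428/19423: DF=(1 − 428/19423·(0.985100))/(1+428/19423) = 2393/2500 ≈ 0.957200

1 1/2 9851/10000
2 1 2393/2500
DF(0.5y) is solved at step 1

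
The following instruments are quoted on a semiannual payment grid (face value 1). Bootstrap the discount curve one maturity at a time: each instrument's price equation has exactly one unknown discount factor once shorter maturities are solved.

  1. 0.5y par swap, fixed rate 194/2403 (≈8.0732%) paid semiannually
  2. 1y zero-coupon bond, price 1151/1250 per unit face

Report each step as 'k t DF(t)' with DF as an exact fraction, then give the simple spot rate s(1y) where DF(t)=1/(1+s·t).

step 1 [0.5y] swap r/2=97/2403: DF=(1 − 97/2403·(0))/(1+97/2403) = 2403/2500 ≈ 0.961200
step 2 [1y] zero: DF = P = 1151/1250 ≈ 0.920800

1 1/2 2403/2500
2 1 1151/1250
s(1y) = (1/(1151/1250) − 1)/(1) = 99/1151 ≈ 8.6012%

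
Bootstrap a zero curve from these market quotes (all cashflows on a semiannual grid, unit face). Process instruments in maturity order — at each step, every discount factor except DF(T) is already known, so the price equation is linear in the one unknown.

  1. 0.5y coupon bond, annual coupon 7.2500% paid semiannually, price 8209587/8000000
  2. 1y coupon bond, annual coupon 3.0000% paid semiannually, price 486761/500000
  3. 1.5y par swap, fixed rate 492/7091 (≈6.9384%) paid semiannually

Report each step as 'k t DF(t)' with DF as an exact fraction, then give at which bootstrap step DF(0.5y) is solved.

1 1/2 9903/10000
2 1 1889/2000
3 3/2 1127/1250
DF(0.5y) is solved at step 1

step 1 [0.5y] bond c/2=29/800: DF=(8209587/8000000 − 29/800·(0))/(1+29/800) = 9903/10000 ≈ 0.990300
step 2 [1y] bond c/2=3/200: DF=(486761/500000 − 3/200·(0.990300))/(1+3/200) = 1889/2000 ≈ 0.944500
step 3 [1.5y] swap r/2=246/7091: DF=(1 − 246/7091·(0.990300+0.944500))/(1+246/7091) = 1127/1250 ≈ 0.901600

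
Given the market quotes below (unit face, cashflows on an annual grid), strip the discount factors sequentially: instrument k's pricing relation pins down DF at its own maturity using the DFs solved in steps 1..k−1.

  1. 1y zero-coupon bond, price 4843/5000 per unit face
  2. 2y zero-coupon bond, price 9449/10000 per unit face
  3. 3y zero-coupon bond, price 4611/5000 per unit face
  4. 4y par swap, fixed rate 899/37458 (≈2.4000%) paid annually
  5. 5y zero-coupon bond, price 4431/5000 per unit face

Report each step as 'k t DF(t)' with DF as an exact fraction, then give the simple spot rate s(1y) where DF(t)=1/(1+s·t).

1 1 4843/5000
2 2 9449/10000
3 3 4611/5000
4 4 9101/10000
5 5 4431/5000
s(1y) = (1/(4843/5000) − 1)/(1) = 157/4843 ≈ 3.2418%

step 1 [1y] zero: DF = P = 4843/5000 ≈ 0.968600
step 2 [2y] zero: DF = P = 9449/10000 ≈ 0.944900
step 3 [3y] zero: DF = P = 4611/5000 ≈ 0.922200
step 4 [4y] swap r/1=899/37458: DF=(1 − 899/37458·(0.968600+0.944900+0.922200))/(1+899/37458) = 9101/10000 ≈ 0.910100
step 5 [5y] zero: DF = P = 4431/5000 ≈ 0.886200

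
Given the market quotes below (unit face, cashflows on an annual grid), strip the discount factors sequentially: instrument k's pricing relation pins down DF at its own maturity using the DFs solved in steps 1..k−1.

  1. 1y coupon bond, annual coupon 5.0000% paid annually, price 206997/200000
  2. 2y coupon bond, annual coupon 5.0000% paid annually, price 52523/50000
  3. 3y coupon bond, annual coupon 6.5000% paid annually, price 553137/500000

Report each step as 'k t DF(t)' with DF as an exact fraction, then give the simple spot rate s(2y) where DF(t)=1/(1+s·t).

step 1 [1y] bond c/1=1/20: DF=(206997/200000 − 1/20·(0))/(1+1/20) = 9857/10000 ≈ 0.985700
step 2 [2y] bond c/1=1/20: DF=(52523/50000 − 1/20·(0.985700))/(1+1/20) = 1907/2000 ≈ 0.953500
step 3 [3y] bond c/1=13/200: DF=(553137/500000 − 13/200·(0.985700+0.953500))/(1+13/200) = 2301/2500 ≈ 0.920400

1 1 9857/10000
2 2 1907/2000
3 3 2301/2500
s(2y) = (1/(1907/2000) − 1)/(2) = 93/3814 ≈ 2.4384%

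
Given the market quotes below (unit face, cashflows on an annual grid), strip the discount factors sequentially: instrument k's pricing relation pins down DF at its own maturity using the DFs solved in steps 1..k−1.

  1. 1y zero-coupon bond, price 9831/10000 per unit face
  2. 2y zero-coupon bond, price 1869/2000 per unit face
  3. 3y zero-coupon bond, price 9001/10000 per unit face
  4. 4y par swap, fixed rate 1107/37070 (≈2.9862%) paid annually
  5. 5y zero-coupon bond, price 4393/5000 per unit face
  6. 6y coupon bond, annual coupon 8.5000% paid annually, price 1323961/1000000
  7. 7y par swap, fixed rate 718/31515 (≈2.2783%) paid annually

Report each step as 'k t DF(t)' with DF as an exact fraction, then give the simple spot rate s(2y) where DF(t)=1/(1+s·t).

step 1 [1y] zero: DF = P = 9831/10000 ≈ 0.983100
step 2 [2y] zero: DF = P = 1869/2000 ≈ 0.934500
step 3 [3y] zero: DF = P = 9001/10000 ≈ 0.900100
step 4 [4y] swap r/1=1107/37070: DF=(1 − 1107/37070·(0.983100+0.934500+0.900100))/(1+1107/37070) = 8893/10000 ≈ 0.889300
step 5 [5y] zero: DF = P = 4393/5000 ≈ 0.878600
step 6 [6y] bond c/1=17/200: DF=(1323961/1000000 − 17/200·(0.983100+0.934500+0.900100+0.889300+0.878600))/(1+17/200) = 861/1000 ≈ 0.861000
step 7 [7y] swap r/1=718/31515: DF=(1 − 718/31515·(0.983100+0.934500+0.900100+0.889300+0.878600+0.861000))/(1+718/31515) = 2141/2500 ≈ 0.856400

1 1 9831/10000
2 2 1869/2000
3 3 9001/10000
4 4 8893/10000
5 5 4393/5000
6 6 861/1000
7 7 2141/2500
s(2y) = (1/(1869/2000) − 1)/(2) = 131/3738 ≈ 3.5045%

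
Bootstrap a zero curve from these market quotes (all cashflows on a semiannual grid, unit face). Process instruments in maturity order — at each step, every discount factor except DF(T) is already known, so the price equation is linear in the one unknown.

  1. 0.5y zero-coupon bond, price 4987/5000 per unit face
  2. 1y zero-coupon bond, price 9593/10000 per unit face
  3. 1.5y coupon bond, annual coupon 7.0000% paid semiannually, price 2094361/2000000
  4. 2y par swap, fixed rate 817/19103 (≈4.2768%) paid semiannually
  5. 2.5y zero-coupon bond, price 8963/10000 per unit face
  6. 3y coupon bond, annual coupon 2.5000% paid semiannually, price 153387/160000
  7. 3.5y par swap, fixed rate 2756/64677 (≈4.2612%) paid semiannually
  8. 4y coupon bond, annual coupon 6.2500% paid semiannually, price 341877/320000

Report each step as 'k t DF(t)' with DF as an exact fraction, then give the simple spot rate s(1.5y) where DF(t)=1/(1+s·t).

1 1/2 4987/5000
2 1 9593/10000
3 3/2 591/625
4 2 9183/10000
5 5/2 8963/10000
6 3 4443/5000
7 7/2 4311/5000
8 4 21/25
s(1.5y) = (1/(591/625) − 1)/(3/2) = 68/1773 ≈ 3.8353%

step 1 [0.5y] zero: DF = P = 4987/5000 ≈ 0.997400
step 2 [1y] zero: DF = P = 9593/10000 ≈ 0.959300
step 3 [1.5y] bond c/2=7/200: DF=(2094361/2000000 − 7/200·(0.997400+0.959300))/(1+7/200) = 591/625 ≈ 0.945600
step 4 [2y] swap r/2=817/38206: DF=(1 − 817/38206·(0.997400+0.959300+0.945600))/(1+817/38206) = 9183/10000 ≈ 0.918300
step 5 [2.5y] zero: DF = P = 8963/10000 ≈ 0.896300
step 6 [3y] bond c/2=1/80: DF=(153387/160000 − 1/80·(0.997400+0.959300+0.945600+0.918300+0.896300))/(1+1/80) = 4443/5000 ≈ 0.888600
step 7 [3.5y] swap r/2=1378/64677: DF=(1 − 1378/64677·(0.997400+0.959300+0.945600+0.918300+0.896300+0.888600))/(1+1378/64677) = 4311/5000 ≈ 0.862200
step 8 [4y] bond c/2=1/32: DF=(341877/320000 − 1/32·(0.997400+0.959300+0.945600+0.918300+0.896300+0.888600+0.862200))/(1+1/32) = 21/25 ≈ 0.840000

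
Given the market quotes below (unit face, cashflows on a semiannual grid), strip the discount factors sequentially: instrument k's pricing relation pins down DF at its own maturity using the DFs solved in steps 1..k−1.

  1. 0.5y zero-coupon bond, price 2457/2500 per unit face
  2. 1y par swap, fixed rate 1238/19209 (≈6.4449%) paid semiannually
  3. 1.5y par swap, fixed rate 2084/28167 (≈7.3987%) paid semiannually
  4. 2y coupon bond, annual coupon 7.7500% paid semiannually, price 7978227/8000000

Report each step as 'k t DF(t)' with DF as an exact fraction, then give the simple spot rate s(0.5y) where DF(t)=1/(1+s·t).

1 1/2 2457/2500
2 1 9381/10000
3 3/2 4479/5000
4 2 171/200
s(0.5y) = (1/(2457/2500) − 1)/(1/2) = 86/2457 ≈ 3.5002%

step 1 [0.5y] zero: DF = P = 2457/2500 ≈ 0.982800
step 2 [1y] swap r/2=619/19209: DF=(1 − 619/19209·(0.982800))/(1+619/19209) = 9381/10000 ≈ 0.938100
step 3 [1.5y] swap r/2=1042/28167: DF=(1 − 1042/28167·(0.982800+0.938100))/(1+1042/28167) = 4479/5000 ≈ 0.895800
step 4 [2y] bond c/2=31/800: DF=(7978227/8000000 − 31/800·(0.982800+0.938100+0.895800))/(1+31/800) = 171/200 ≈ 0.855000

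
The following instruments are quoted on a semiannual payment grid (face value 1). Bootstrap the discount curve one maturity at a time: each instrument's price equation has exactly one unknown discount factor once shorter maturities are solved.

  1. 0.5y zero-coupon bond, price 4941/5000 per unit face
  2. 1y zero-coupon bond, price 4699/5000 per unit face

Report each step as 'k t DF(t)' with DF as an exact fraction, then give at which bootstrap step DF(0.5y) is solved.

1 1/2 4941/5000
2 1 4699/5000
DF(0.5y) is solved at step 1

step 1 [0.5y] zero: DF = P = 4941/5000 ≈ 0.988200
step 2 [1y] zero: DF = P = 4699/5000 ≈ 0.939800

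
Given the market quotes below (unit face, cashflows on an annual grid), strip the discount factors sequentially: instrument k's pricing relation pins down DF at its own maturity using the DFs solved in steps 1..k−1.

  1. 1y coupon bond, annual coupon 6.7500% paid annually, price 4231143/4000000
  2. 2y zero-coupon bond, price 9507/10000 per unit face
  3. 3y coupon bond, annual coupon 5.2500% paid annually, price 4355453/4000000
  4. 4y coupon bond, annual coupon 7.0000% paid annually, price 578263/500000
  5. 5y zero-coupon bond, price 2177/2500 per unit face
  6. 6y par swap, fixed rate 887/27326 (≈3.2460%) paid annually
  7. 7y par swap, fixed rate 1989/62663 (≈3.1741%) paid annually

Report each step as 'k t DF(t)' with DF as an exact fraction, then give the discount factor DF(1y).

1 1 9909/10000
2 2 9507/10000
3 3 9377/10000
4 4 357/400
5 5 2177/2500
6 6 4113/5000
7 7 8011/10000
DF(1y) = 9909/10000 ≈ 0.990900

step 1 [1y] bond c/1=27/400: DF=(4231143/4000000 − 27/400·(0))/(1+27/400) = 9909/10000 ≈ 0.990900
step 2 [2y] zero: DF = P = 9507/10000 ≈ 0.950700
step 3 [3y] bond c/1=21/400: DF=(4355453/4000000 − 21/400·(0.990900+0.950700))/(1+21/400) = 9377/10000 ≈ 0.937700
step 4 [4y] bond c/1=7/100: DF=(578263/500000 − 7/100·(0.990900+0.950700+0.937700))/(1+7/100) = 357/400 ≈ 0.892500
step 5 [5y] zero: DF = P = 2177/2500 ≈ 0.870800
step 6 [6y] swap r/1=887/27326: DF=(1 − 887/27326·(0.990900+0.950700+0.937700+0.892500+0.870800))/(1+887/27326) = 4113/5000 ≈ 0.822600
step 7 [7y] swap r/1=1989/62663: DF=(1 − 1989/62663·(0.990900+0.950700+0.937700+0.892500+0.870800+0.822600))/(1+1989/62663) = 8011/10000 ≈ 0.801100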